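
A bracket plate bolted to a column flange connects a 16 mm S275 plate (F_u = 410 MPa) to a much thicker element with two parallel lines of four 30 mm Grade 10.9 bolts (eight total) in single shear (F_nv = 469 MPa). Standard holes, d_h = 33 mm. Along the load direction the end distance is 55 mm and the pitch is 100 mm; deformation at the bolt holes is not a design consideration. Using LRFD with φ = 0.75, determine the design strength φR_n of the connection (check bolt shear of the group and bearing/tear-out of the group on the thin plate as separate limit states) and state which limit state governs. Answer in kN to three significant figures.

1990 kN (bolt shear governs)

Bolt shear: A_b = π·30²/4 = 706.9 mm²; R_n = 469 × 706.9 × 8 × 1 / 1000 = 2652 kN → 0.75 × 2652 = 1990 kN.
Bearing (1.5 l_c t F_u ≤ 3.0 d t F_u): upper limit = 3.0·30·16·410 / 1000 = 590.4 kN.
  Edge l_c = 55 − 33/2 = 38.5 → r_n = 378.8 kN; interior l_c = 100 − 33 = 67 → r_n = 590.4 kN.
  R_n,bearing = 2·378.8 + 6·590.4 = 4300 kN → 0.75 × 4300 = 3230 kN.
Bolt shear governs: 1990 kN.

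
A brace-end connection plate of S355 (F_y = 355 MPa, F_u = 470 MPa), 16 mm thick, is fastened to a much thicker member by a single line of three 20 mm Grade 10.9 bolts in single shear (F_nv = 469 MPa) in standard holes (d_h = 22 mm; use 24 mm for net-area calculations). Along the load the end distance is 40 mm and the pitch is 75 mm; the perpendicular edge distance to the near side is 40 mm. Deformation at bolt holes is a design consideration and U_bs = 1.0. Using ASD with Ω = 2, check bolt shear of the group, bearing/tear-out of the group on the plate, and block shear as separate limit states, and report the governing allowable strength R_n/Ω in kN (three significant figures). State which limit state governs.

221 kN (bolt shear governs)

Bolt shear: A_b = π·20²/4 = 314.2 mm²; R_n = 469 × 314.2 × 3 × 1 / 1000 = 442 kN → 442 / 2 = 221 kN.
Bearing: edge l_c = 29, r_n = 261.7 kN; interior l_c = 53, r_n = 361 kN; R_n = 261.7 + 2·361 = 983.6 kN → 492 kN.
Block shear: A_gv = 3040, A_nv = 2080, A_nt = 448 mm²; R_n = min(0.6F_uA_nv, 0.6F_yA_gv) + U_bs·F_u·A_nt = 797.1 kN → 399 kN.
Bolt shear governs: 221 kN.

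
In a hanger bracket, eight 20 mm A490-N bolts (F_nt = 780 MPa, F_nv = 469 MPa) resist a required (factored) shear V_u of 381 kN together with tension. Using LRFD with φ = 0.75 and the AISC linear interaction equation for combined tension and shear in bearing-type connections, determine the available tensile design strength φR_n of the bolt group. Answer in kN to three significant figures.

1280 kN

A_b = π·20²/4 = 314.2 mm²; f_rv = 381 × 1000 / (8 × 314.2) = 151.6 MPa.
F'_nt = 1.3 F_nt − (F_nt / φF_nv) f_rv = 1.3·780 − (780/(0.75·469))·151.6 = 677.8 MPa, capped at F_nt → F'_nt = 677.8 MPa.
R_n = F'_nt · A_b · n = 677.8 × 314.2 × 8 / 1000 = 1704 kN.
Design strength φR_n = 0.75 × 1704 = 1280 kN.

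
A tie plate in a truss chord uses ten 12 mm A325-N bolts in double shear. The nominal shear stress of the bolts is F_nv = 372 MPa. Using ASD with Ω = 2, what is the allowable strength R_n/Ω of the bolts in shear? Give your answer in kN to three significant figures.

A_b = π × 12² / 4 = 113.1 mm².
R_n = F_nv · A_b · n · n_s = 372 × 113.1 × 10 × 2 / 1000 = 841.4 kN.
Allowable strength R_n/Ω = 841.4 / 2 = 421 kN.

421 kN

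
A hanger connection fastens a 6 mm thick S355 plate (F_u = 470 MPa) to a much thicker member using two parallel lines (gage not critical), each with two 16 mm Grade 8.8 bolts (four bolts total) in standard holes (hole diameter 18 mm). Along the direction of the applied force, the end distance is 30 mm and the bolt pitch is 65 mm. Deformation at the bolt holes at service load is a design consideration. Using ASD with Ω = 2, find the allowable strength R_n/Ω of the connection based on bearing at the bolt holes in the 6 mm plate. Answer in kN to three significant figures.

179 kN

Per bolt r_n = 1.2 l_c t F_u ≤ 2.4 d t F_u; upper limit = 2.4 × 16 × 6 × 470 / 1000 = 108.3 kN.
Edge bolt: l_c = 30 − 18/2 = 21 mm → 1.2 × 21 × 6 × 470 / 1000 = 71.06 → r_n = 71.06 kN.
Interior bolts: l_c = 65 − 18 = 47 mm → 1.2 × 47 × 6 × 470 / 1000 = 159 → r_n = 108.3 kN.
R_n = 2 × 71.06 + 2 × 108.3 = 358.7 kN.
Allowable strength R_n/Ω = 358.7 / 2 = 179 kN.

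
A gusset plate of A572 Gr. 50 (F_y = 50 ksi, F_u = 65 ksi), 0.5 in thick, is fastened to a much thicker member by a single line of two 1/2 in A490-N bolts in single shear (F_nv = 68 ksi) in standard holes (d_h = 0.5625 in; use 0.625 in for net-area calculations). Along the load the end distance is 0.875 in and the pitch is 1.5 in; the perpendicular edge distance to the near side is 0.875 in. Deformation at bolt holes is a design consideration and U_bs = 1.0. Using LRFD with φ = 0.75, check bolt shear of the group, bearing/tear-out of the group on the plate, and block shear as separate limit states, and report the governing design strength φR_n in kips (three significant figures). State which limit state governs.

Bolt shear: A_b = π·0.5²/4 = 0.1963 in²; R_n = 68 × 0.1963 × 2 × 1 = 26.7 kips → 0.75 × 26.7 = 20 kips.
Bearing: edge l_c = 0.5938, r_n = 23.16 kips; interior l_c = 0.9375, r_n = 36.56 kips; R_n = 23.16 + 1·36.56 = 59.72 kips → 44.8 kips.
Block shear: A_gv = 1.188, A_nv = 0.7188, A_nt = 0.2812 in²; R_n = min(0.6F_uA_nv, 0.6F_yA_gv) + U_bs·F_u·A_nt = 46.31 kips → 34.7 kips.
Bolt shear governs: 20 kips.

20 kips (bolt shear governs)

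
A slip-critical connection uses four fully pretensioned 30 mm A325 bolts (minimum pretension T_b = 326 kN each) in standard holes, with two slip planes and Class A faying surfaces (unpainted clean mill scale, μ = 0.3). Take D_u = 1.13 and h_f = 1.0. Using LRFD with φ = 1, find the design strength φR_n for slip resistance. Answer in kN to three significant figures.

R_n = μ · D_u · h_f · T_b · n_s · n_b = 0.3 × 1.13 × 1.0 × 326 × 2 × 4 = 884.1 kN.
Design strength φR_n = 1 × 884.1 = 884 kN.

884 kN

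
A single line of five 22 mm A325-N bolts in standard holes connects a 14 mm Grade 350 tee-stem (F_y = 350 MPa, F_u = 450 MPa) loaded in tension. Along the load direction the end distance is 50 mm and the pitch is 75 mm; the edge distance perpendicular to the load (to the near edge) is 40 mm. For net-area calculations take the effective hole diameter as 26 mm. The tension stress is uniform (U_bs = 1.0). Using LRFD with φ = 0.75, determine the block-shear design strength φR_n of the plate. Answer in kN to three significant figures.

788 kN

Shear plane L_v = 50 + 4·75 = 350 mm; A_gv = 350 × 14 = 4900 mm².
A_nv = (350 − 4.5·26) × 14 = 3262 mm².
A_nt = (40 − 0.5·26) × 14 = 378 mm².
0.6 F_u A_nv = 880.7 kN; 0.6 F_y A_gv = 1029 kN → shear rupture governs the shear term.
R_n = 880.7 + 1.0 × 450 × 378 / 1000 = 1051 kN.
Design strength φR_n = 0.75 × 1051 = 788 kN.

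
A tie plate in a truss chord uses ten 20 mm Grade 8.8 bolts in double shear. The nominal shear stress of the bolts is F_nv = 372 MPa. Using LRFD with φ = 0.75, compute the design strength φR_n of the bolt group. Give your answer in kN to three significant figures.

1750 kN

A_b = π × 20² / 4 = 314.2 mm².
R_n = F_nv · A_b · n · n_s = 372 × 314.2 × 10 × 2 / 1000 = 2337 kN.
Design strength φR_n = 0.75 × 2337 = 1750 kN.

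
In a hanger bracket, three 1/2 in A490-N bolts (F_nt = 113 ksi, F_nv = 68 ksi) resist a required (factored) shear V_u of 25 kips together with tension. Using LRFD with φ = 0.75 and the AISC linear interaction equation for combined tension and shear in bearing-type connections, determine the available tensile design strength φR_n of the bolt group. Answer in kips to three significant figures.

23.4 kips

A_b = π·0.5²/4 = 0.1963 in²; f_rv = 25 / (3 × 0.1963) = 42.44 ksi.
F'_nt = 1.3 F_nt − (F_nt / φF_nv) f_rv = 1.3·113 − (113/(0.75·68))·42.44 = 52.86 ksi, capped at F_nt → F'_nt = 52.86 ksi.
R_n = F'_nt · A_b · n = 52.86 × 0.1963 × 3 = 31.14 kips.
Design strength φR_n = 0.75 × 31.14 = 23.4 kips.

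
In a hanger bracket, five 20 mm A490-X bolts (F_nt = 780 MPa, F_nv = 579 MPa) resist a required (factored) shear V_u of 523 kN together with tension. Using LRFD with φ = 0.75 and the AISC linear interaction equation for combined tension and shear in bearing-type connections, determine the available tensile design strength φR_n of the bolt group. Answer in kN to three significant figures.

490 kN

A_b = π·20²/4 = 314.2 mm²; f_rv = 523 × 1000 / (5 × 314.2) = 333 MPa.
F'_nt = 1.3 F_nt − (F_nt / φF_nv) f_rv = 1.3·780 − (780/(0.75·579))·333 = 416 MPa, capped at F_nt → F'_nt = 416 MPa.
R_n = F'_nt · A_b · n = 416 × 314.2 × 5 / 1000 = 653.4 kN.
Design strength φR_n = 0.75 × 653.4 = 490 kN.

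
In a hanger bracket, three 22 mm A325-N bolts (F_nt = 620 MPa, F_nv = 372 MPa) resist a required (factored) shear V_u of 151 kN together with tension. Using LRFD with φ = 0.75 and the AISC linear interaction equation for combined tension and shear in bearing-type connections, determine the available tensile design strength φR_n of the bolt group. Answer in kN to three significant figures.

A_b = π·22²/4 = 380.1 mm²; f_rv = 151 × 1000 / (3 × 380.1) = 132.4 MPa.
F'_nt = 1.3 F_nt − (F_nt / φF_nv) f_rv = 1.3·620 − (620/(0.75·372))·132.4 = 511.8 MPa, capped at F_nt → F'_nt = 511.8 MPa.
R_n = F'_nt · A_b · n = 511.8 × 380.1 × 3 / 1000 = 583.6 kN.
Design strength φR_n = 0.75 × 583.6 = 438 kN.

438 kN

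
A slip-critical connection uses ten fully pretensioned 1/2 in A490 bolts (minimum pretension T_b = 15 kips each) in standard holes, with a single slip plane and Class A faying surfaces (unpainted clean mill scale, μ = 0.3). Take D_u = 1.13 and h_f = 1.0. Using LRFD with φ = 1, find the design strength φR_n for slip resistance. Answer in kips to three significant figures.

R_n = μ · D_u · h_f · T_b · n_s · n_b = 0.3 × 1.13 × 1.0 × 15 × 1 × 10 = 50.85 kips.
Design strength φR_n = 1 × 50.85 = 50.8 kips.

50.8 kips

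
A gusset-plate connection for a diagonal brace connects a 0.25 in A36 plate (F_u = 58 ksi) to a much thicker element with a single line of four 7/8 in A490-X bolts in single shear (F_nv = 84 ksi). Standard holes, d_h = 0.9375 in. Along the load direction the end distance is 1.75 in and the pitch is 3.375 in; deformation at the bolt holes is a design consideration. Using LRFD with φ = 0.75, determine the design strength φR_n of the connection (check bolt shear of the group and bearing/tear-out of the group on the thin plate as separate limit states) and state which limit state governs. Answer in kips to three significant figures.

Bolt shear: A_b = π·0.875²/4 = 0.6013 in²; R_n = 84 × 0.6013 × 4 × 1 = 202 kips → 0.75 × 202 = 152 kips.
Bearing (1.2 l_c t F_u ≤ 2.4 d t F_u): upper limit = 2.4·0.875·0.25·58 = 30.45 kips.
  Edge l_c = 1.75 − 0.9375/2 = 1.281 → r_n = 22.29 kips; interior l_c = 3.375 − 0.9375 = 2.438 → r_n = 30.45 kips.
  R_n,bearing = 1·22.29 + 3·30.45 = 113.6 kips → 0.75 × 113.6 = 85.2 kips.
Bearing governs: 85.2 kips.

85.2 kips (bearing governs)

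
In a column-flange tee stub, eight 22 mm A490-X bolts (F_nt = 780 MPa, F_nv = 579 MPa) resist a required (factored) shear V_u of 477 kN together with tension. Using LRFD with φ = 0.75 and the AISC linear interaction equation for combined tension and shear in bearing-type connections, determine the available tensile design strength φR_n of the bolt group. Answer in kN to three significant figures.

1670 kN

A_b = π·22²/4 = 380.1 mm²; f_rv = 477 × 1000 / (8 × 380.1) = 156.9 MPa.
F'_nt = 1.3 F_nt − (F_nt / φF_nv) f_rv = 1.3·780 − (780/(0.75·579))·156.9 = 732.3 MPa, capped at F_nt → F'_nt = 732.3 MPa.
R_n = F'_nt · A_b · n = 732.3 × 380.1 × 8 / 1000 = 2227 kN.
Design strength φR_n = 0.75 × 2227 = 1670 kN.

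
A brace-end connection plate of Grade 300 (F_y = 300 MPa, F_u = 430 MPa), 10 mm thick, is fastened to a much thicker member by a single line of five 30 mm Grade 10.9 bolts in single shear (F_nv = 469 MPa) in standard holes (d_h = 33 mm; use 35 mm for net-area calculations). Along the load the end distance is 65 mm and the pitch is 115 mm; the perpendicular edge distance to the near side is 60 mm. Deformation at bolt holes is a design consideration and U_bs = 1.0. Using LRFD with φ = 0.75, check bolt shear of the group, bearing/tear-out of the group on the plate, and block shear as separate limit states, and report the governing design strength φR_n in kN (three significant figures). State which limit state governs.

846 kN (block shear governs)

Bolt shear: A_b = π·30²/4 = 706.9 mm²; R_n = 469 × 706.9 × 5 × 1 / 1000 = 1658 kN → 0.75 × 1658 = 1240 kN.
Bearing: edge l_c = 48.5, r_n = 250.3 kN; interior l_c = 82, r_n = 309.6 kN; R_n = 250.3 + 4·309.6 = 1489 kN → 1120 kN.
Block shear: A_gv = 5250, A_nv = 3675, A_nt = 425 mm²; R_n = min(0.6F_uA_nv, 0.6F_yA_gv) + U_bs·F_u·A_nt = 1128 kN → 846 kN.
Block shear governs: 846 kN.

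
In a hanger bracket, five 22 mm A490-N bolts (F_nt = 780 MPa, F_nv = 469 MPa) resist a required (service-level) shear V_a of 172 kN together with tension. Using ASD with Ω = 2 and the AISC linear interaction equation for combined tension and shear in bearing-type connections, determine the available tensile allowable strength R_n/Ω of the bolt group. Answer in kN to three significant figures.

A_b = π·22²/4 = 380.1 mm²; f_rv = 172 × 1000 / (5 × 380.1) = 90.49 MPa.
F'_nt = 1.3 F_nt − (Ω F_nt / F_nv) f_rv = 1.3·780 − (2·780/469)·90.49 = 713 MPa, capped at F_nt → F'_nt = 713 MPa.
R_n = F'_nt · A_b · n = 713 × 380.1 × 5 / 1000 = 1355 kN.
Allowable strength R_n/Ω = 1355 / 2 = 678 kN.

678 kN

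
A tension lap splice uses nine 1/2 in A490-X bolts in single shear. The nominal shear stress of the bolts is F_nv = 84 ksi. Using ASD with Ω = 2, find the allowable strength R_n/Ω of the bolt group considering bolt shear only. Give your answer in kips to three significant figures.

74.2 kips

A_b = π × 0.5² / 4 = 0.1963 in².
R_n = F_nv · A_b · n · n_s = 84 × 0.1963 × 9 × 1 = 148.4 kips.
Allowable strength R_n/Ω = 148.4 / 2 = 74.2 kips.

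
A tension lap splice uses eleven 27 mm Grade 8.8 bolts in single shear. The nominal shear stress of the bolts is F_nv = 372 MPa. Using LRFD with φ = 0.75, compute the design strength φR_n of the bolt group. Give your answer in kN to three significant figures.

1760 kN

A_b = π × 27² / 4 = 572.6 mm².
R_n = F_nv · A_b · n · n_s = 372 × 572.6 × 11 × 1 / 1000 = 2343 kN.
Design strength φR_n = 0.75 × 2343 = 1760 kN.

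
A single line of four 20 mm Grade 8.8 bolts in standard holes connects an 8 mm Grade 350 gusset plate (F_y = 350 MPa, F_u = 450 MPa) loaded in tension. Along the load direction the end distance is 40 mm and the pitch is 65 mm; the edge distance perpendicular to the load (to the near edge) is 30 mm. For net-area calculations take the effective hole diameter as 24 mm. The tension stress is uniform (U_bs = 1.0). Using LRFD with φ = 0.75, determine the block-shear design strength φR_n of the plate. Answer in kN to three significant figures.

Shear plane L_v = 40 + 3·65 = 235 mm; A_gv = 235 × 8 = 1880 mm².
A_nv = (235 − 3.5·24) × 8 = 1208 mm².
A_nt = (30 − 0.5·24) × 8 = 144 mm².
0.6 F_u A_nv = 326.2 kN; 0.6 F_y A_gv = 394.8 kN → shear rupture governs the shear term.
R_n = 326.2 + 1.0 × 450 × 144 / 1000 = 391 kN.
Design strength φR_n = 0.75 × 391 = 293 kN.

293 kN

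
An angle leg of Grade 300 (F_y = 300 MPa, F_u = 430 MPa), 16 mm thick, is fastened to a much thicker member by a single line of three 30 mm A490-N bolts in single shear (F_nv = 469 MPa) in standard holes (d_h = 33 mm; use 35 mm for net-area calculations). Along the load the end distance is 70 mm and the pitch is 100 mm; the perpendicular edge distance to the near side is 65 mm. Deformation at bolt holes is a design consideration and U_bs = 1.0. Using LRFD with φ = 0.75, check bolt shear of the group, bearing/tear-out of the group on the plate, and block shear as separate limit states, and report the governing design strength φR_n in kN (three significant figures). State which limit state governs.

Bolt shear: A_b = π·30²/4 = 706.9 mm²; R_n = 469 × 706.9 × 3 × 1 / 1000 = 994.5 kN → 0.75 × 994.5 = 746 kN.
Bearing: edge l_c = 53.5, r_n = 441.7 kN; interior l_c = 67, r_n = 495.4 kN; R_n = 441.7 + 2·495.4 = 1432 kN → 1070 kN.
Block shear: A_gv = 4320, A_nv = 2920, A_nt = 760 mm²; R_n = min(0.6F_uA_nv, 0.6F_yA_gv) + U_bs·F_u·A_nt = 1080 kN → 810 kN.
Bolt shear governs: 746 kN.

746 kN (bolt shear governs)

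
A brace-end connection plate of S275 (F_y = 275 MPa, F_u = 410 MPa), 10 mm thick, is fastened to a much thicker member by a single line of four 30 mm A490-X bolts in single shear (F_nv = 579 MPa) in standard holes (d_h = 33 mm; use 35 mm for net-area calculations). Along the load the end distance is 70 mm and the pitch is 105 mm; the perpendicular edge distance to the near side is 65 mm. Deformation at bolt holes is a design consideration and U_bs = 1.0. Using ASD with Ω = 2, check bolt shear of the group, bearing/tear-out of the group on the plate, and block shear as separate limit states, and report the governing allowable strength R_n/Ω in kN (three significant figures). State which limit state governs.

Bolt shear: A_b = π·30²/4 = 706.9 mm²; R_n = 579 × 706.9 × 4 × 1 / 1000 = 1637 kN → 1637 / 2 = 819 kN.
Bearing: edge l_c = 53.5, r_n = 263.2 kN; interior l_c = 72, r_n = 295.2 kN; R_n = 263.2 + 3·295.2 = 1149 kN → 574 kN.
Block shear: A_gv = 3850, A_nv = 2625, A_nt = 475 mm²; R_n = min(0.6F_uA_nv, 0.6F_yA_gv) + U_bs·F_u·A_nt = 830 kN → 415 kN.
Block shear governs: 415 kN.

415 kN (block shear governs)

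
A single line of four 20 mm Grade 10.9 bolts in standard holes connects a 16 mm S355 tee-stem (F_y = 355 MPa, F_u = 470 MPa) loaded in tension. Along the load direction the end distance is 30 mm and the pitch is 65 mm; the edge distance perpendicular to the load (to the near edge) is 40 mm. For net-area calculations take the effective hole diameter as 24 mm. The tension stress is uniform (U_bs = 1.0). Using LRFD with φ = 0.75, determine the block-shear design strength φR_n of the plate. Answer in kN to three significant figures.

635 kN

Shear plane L_v = 30 + 3·65 = 225 mm; A_gv = 225 × 16 = 3600 mm².
A_nv = (225 − 3.5·24) × 16 = 2256 mm².
A_nt = (40 − 0.5·24) × 16 = 448 mm².
0.6 F_u A_nv = 636.2 kN; 0.6 F_y A_gv = 766.8 kN → shear rupture governs the shear term.
R_n = 636.2 + 1.0 × 470 × 448 / 1000 = 846.8 kN.
Design strength φR_n = 0.75 × 846.8 = 635 kN.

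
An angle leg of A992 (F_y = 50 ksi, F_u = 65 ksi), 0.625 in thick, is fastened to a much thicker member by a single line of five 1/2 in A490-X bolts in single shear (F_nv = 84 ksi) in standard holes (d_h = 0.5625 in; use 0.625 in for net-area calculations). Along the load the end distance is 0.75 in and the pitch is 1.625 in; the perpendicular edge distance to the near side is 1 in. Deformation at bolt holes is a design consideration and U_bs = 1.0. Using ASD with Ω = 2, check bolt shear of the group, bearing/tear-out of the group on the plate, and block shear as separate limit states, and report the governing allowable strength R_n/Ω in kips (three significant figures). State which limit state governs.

41.2 kips (bolt shear governs)

Bolt shear: A_b = π·0.5²/4 = 0.1963 in²; R_n = 84 × 0.1963 × 5 × 1 = 82.47 kips → 82.47 / 2 = 41.2 kips.
Bearing: edge l_c = 0.4688, r_n = 22.85 kips; interior l_c = 1.062, r_n = 48.75 kips; R_n = 22.85 + 4·48.75 = 217.9 kips → 109 kips.
Block shear: A_gv = 4.531, A_nv = 2.773, A_nt = 0.4297 in²; R_n = min(0.6F_uA_nv, 0.6F_yA_gv) + U_bs·F_u·A_nt = 136.1 kips → 68 kips.
Bolt shear governs: 41.2 kips.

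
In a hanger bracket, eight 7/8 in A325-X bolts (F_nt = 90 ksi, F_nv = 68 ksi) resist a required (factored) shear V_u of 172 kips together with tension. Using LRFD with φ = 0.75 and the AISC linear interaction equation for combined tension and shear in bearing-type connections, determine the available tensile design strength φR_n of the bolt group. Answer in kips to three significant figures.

A_b = π·0.875²/4 = 0.6013 in²; f_rv = 172 / (8 × 0.6013) = 35.75 ksi.
F'_nt = 1.3 F_nt − (F_nt / φF_nv) f_rv = 1.3·90 − (90/(0.75·68))·35.75 = 53.9 ksi, capped at F_nt → F'_nt = 53.9 ksi.
R_n = F'_nt · A_b · n = 53.9 × 0.6013 × 8 = 259.3 kips.
Design strength φR_n = 0.75 × 259.3 = 194 kips.

194 kips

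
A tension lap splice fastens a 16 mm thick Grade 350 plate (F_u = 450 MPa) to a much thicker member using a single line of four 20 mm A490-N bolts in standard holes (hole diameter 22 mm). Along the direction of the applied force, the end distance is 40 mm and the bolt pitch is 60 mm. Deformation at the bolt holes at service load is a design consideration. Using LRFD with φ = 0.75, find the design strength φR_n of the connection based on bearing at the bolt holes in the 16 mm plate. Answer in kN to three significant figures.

Per bolt r_n = 1.2 l_c t F_u ≤ 2.4 d t F_u; upper limit = 2.4 × 20 × 16 × 450 / 1000 = 345.6 kN.
Edge bolt: l_c = 40 − 22/2 = 29 mm → 1.2 × 29 × 16 × 450 / 1000 = 250.6 → r_n = 250.6 kN.
Interior bolts: l_c = 60 − 22 = 38 mm → 1.2 × 38 × 16 × 450 / 1000 = 328.3 → r_n = 328.3 kN.
R_n = 1 × 250.6 + 3 × 328.3 = 1236 kN.
Design strength φR_n = 0.75 × 1236 = 927 kN.

927 kN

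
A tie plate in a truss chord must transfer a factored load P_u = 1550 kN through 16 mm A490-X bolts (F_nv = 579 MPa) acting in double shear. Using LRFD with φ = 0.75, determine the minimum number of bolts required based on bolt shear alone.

A_b = π·16²/4 = 201.1 mm².
Per-bolt design strength φR_n = 0.75 × 579 × 201.1 × 2 / 1000 = 174.6 kN.
n ≥ 1550 / 174.6 = 8.876 → use 9 bolts.

9 bolts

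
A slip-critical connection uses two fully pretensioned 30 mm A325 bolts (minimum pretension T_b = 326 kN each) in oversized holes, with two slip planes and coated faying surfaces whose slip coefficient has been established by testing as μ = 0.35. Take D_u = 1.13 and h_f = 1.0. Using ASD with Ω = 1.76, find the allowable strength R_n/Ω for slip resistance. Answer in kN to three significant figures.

R_n = μ · D_u · h_f · T_b · n_s · n_b = 0.35 × 1.13 × 1.0 × 326 × 2 × 2 = 515.7 kN.
Allowable strength R_n/Ω = 515.7 / 1.76 = 293 kN.

293 kN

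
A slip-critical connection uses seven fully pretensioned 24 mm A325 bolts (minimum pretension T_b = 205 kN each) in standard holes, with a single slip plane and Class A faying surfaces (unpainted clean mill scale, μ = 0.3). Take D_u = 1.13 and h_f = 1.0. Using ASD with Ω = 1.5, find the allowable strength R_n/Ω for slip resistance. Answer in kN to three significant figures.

324 kN

R_n = μ · D_u · h_f · T_b · n_s · n_b = 0.3 × 1.13 × 1.0 × 205 × 1 × 7 = 486.5 kN.
Allowable strength R_n/Ω = 486.5 / 1.5 = 324 kN.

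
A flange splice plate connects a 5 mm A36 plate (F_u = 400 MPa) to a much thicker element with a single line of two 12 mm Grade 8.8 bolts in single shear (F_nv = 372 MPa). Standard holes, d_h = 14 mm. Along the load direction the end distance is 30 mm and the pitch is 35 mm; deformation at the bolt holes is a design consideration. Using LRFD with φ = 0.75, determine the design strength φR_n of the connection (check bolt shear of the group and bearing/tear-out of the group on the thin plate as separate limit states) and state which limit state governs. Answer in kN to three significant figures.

Bolt shear: A_b = π·12²/4 = 113.1 mm²; R_n = 372 × 113.1 × 2 × 1 / 1000 = 84.14 kN → 0.75 × 84.14 = 63.1 kN.
Bearing (1.2 l_c t F_u ≤ 2.4 d t F_u): upper limit = 2.4·12·5·400 / 1000 = 57.6 kN.
  Edge l_c = 30 − 14/2 = 23 → r_n = 55.2 kN; interior l_c = 35 − 14 = 21 → r_n = 50.4 kN.
  R_n,bearing = 1·55.2 + 1·50.4 = 105.6 kN → 0.75 × 105.6 = 79.2 kN.
Bolt shear governs: 63.1 kN.

63.1 kN (bolt shear governs)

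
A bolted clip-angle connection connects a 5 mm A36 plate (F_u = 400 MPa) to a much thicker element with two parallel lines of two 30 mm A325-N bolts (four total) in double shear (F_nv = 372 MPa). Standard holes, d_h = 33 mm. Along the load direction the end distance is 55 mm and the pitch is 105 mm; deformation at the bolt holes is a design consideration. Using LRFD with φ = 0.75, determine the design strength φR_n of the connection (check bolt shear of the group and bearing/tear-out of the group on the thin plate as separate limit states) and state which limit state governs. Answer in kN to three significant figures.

Bolt shear: A_b = π·30²/4 = 706.9 mm²; R_n = 372 × 706.9 × 4 × 2 / 1000 = 2104 kN → 0.75 × 2104 = 1580 kN.
Bearing (1.2 l_c t F_u ≤ 2.4 d t F_u): upper limit = 2.4·30·5·400 / 1000 = 144 kN.
  Edge l_c = 55 − 33/2 = 38.5 → r_n = 92.4 kN; interior l_c = 105 − 33 = 72 → r_n = 144 kN.
  R_n,bearing = 2·92.4 + 2·144 = 472.8 kN → 0.75 × 472.8 = 355 kN.
Bearing governs: 355 kN.

355 kN (bearing governs)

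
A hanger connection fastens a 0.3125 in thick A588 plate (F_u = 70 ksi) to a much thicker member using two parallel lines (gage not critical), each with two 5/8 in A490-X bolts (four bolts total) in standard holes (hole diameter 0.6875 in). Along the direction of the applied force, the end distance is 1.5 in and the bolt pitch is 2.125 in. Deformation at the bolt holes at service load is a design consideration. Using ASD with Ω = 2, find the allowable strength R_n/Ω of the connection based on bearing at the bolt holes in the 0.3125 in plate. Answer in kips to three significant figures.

63.2 kips

Per bolt r_n = 1.2 l_c t F_u ≤ 2.4 d t F_u; upper limit = 2.4 × 0.625 × 0.3125 × 70 = 32.81 kips.
Edge bolt: l_c = 1.5 − 0.6875/2 = 1.156 in → 1.2 × 1.156 × 0.3125 × 70 = 30.35 → r_n = 30.35 kips.
Interior bolts: l_c = 2.125 − 0.6875 = 1.438 in → 1.2 × 1.438 × 0.3125 × 70 = 37.73 → r_n = 32.81 kips.
R_n = 2 × 30.35 + 2 × 32.81 = 126.3 kips.
Allowable strength R_n/Ω = 126.3 / 2 = 63.2 kips.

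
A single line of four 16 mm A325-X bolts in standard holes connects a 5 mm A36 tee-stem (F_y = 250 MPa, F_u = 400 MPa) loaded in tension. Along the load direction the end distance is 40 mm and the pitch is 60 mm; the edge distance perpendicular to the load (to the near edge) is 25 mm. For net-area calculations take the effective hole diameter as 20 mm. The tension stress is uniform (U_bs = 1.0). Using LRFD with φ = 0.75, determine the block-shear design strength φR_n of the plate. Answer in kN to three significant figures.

Shear plane L_v = 40 + 3·60 = 220 mm; A_gv = 220 × 5 = 1100 mm².
A_nv = (220 − 3.5·20) × 5 = 750 mm².
A_nt = (25 − 0.5·20) × 5 = 75 mm².
0.6 F_u A_nv = 180 kN; 0.6 F_y A_gv = 165 kN → shear yielding governs the shear term.
R_n = 165 + 1.0 × 400 × 75 / 1000 = 195 kN.
Design strength φR_n = 0.75 × 195 = 146 kN.

146 kN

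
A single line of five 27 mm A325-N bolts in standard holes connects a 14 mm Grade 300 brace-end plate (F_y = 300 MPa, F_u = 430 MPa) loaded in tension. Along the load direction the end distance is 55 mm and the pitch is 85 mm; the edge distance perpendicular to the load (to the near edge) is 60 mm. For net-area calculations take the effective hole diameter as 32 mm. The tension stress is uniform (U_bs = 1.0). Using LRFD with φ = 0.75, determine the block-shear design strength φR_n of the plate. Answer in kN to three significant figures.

879 kN

Shear plane L_v = 55 + 4·85 = 395 mm; A_gv = 395 × 14 = 5530 mm².
A_nv = (395 − 4.5·32) × 14 = 3514 mm².
A_nt = (60 − 0.5·32) × 14 = 616 mm².
0.6 F_u A_nv = 906.6 kN; 0.6 F_y A_gv = 995.4 kN → shear rupture governs the shear term.
R_n = 906.6 + 1.0 × 430 × 616 / 1000 = 1171 kN.
Design strength φR_n = 0.75 × 1171 = 879 kN.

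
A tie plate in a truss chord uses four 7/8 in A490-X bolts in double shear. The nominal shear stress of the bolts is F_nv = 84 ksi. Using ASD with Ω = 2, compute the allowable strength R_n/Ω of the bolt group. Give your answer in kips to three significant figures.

202 kips

A_b = π × 0.875² / 4 = 0.6013 in².
R_n = F_nv · A_b · n · n_s = 84 × 0.6013 × 4 × 2 = 404.1 kips.
Allowable strength R_n/Ω = 404.1 / 2 = 202 kips.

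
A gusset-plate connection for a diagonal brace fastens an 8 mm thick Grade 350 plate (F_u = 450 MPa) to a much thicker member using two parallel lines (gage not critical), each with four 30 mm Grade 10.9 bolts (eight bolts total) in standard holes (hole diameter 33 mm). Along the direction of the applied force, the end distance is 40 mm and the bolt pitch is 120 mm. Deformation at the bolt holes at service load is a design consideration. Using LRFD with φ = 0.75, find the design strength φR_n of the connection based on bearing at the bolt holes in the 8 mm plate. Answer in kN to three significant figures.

Per bolt r_n = 1.2 l_c t F_u ≤ 2.4 d t F_u; upper limit = 2.4 × 30 × 8 × 450 / 1000 = 259.2 kN.
Edge bolt: l_c = 40 − 33/2 = 23.5 mm → 1.2 × 23.5 × 8 × 450 / 1000 = 101.5 → r_n = 101.5 kN.
Interior bolts: l_c = 120 − 33 = 87 mm → 1.2 × 87 × 8 × 450 / 1000 = 375.8 → r_n = 259.2 kN.
R_n = 2 × 101.5 + 6 × 259.2 = 1758 kN.
Design strength φR_n = 0.75 × 1758 = 1320 kN.

1320 kN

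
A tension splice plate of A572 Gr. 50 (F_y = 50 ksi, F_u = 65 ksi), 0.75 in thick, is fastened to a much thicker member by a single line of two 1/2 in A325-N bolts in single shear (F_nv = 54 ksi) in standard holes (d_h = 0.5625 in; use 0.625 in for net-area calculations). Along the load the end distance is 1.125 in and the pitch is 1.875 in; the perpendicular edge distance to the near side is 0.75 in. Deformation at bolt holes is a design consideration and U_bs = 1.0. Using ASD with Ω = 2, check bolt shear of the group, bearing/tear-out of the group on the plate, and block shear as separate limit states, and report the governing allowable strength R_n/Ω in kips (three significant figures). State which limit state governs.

10.6 kips (bolt shear governs)

Bolt shear: A_b = π·0.5²/4 = 0.1963 in²; R_n = 54 × 0.1963 × 2 × 1 = 21.21 kips → 21.21 / 2 = 10.6 kips.
Bearing: edge l_c = 0.8438, r_n = 49.36 kips; interior l_c = 1.312, r_n = 58.5 kips; R_n = 49.36 + 1·58.5 = 107.9 kips → 53.9 kips.
Block shear: A_gv = 2.25, A_nv = 1.547, A_nt = 0.3281 in²; R_n = min(0.6F_uA_nv, 0.6F_yA_gv) + U_bs·F_u·A_nt = 81.66 kips → 40.8 kips.
Bolt shear governs: 10.6 kips.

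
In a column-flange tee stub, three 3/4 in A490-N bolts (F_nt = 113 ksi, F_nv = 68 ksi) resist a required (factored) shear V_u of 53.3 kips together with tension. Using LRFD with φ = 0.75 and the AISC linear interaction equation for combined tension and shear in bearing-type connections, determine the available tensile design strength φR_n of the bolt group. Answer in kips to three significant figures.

57.4 kips

A_b = π·0.75²/4 = 0.4418 in²; f_rv = 53.3 / (3 × 0.4418) = 40.22 ksi.
F'_nt = 1.3 F_nt − (F_nt / φF_nv) f_rv = 1.3·113 − (113/(0.75·68))·40.22 = 57.8 ksi, capped at F_nt → F'_nt = 57.8 ksi.
R_n = F'_nt · A_b · n = 57.8 × 0.4418 × 3 = 76.6 kips.
Design strength φR_n = 0.75 × 76.6 = 57.4 kips.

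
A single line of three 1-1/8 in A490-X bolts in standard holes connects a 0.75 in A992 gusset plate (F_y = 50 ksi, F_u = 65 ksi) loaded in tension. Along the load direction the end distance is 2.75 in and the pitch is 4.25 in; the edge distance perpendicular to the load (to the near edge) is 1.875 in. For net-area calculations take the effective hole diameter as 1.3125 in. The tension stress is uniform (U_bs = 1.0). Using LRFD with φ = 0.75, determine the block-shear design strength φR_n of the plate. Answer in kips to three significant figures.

219 kips

Shear plane L_v = 2.75 + 2·4.25 = 11.25 in; A_gv = 11.25 × 0.75 = 8.438 in².
A_nv = (11.25 − 2.5·1.3125) × 0.75 = 5.977 in².
A_nt = (1.875 − 0.5·1.3125) × 0.75 = 0.9141 in².
0.6 F_u A_nv = 233.1 kips; 0.6 F_y A_gv = 253.1 kips → shear rupture governs the shear term.
R_n = 233.1 + 1.0 × 65 × 0.9141 = 292.5 kips.
Design strength φR_n = 0.75 × 292.5 = 219 kips.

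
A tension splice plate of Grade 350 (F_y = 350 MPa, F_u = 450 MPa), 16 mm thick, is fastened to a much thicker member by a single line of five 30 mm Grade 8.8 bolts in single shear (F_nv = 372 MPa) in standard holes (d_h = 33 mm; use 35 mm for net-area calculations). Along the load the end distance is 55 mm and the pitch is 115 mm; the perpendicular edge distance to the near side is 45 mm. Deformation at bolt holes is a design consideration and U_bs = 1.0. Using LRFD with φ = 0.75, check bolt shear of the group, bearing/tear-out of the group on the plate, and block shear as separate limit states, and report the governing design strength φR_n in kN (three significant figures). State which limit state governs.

Bolt shear: A_b = π·30²/4 = 706.9 mm²; R_n = 372 × 706.9 × 5 × 1 / 1000 = 1315 kN → 0.75 × 1315 = 986 kN.
Bearing: edge l_c = 38.5, r_n = 332.6 kN; interior l_c = 82, r_n = 518.4 kN; R_n = 332.6 + 4·518.4 = 2406 kN → 1800 kN.
Block shear: A_gv = 8240, A_nv = 5720, A_nt = 440 mm²; R_n = min(0.6F_uA_nv, 0.6F_yA_gv) + U_bs·F_u·A_nt = 1742 kN → 1310 kN.
Bolt shear governs: 986 kN.

986 kN (bolt shear governs)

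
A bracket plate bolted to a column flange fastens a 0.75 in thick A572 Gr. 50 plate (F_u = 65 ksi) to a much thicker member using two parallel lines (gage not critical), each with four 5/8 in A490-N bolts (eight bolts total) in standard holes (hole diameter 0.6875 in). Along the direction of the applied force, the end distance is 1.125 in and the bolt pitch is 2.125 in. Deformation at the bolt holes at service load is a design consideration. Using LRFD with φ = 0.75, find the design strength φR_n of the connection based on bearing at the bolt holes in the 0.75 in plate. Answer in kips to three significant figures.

Per bolt r_n = 1.2 l_c t F_u ≤ 2.4 d t F_u; upper limit = 2.4 × 0.625 × 0.75 × 65 = 73.12 kips.
Edge bolt: l_c = 1.125 − 0.6875/2 = 0.7812 in → 1.2 × 0.7812 × 0.75 × 65 = 45.7 → r_n = 45.7 kips.
Interior bolts: l_c = 2.125 − 0.6875 = 1.438 in → 1.2 × 1.438 × 0.75 × 65 = 84.09 → r_n = 73.12 kips.
R_n = 2 × 45.7 + 6 × 73.12 = 530.2 kips.
Design strength φR_n = 0.75 × 530.2 = 398 kips.

398 kips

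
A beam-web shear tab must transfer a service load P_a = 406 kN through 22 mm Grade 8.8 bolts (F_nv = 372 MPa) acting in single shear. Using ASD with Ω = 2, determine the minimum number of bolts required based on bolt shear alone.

A_b = π·22²/4 = 380.1 mm².
Per-bolt allowable strength R_n/Ω = 372 × 380.1 × 1 / 1000 / 2 = 70.7 kN.
n ≥ 406 / 70.7 = 5.742 → use 6 bolts.

6 bolts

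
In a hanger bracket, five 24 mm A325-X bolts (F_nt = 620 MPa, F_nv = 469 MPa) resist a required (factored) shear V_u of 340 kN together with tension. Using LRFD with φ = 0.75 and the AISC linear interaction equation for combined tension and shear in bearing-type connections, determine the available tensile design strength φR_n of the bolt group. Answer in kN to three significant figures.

A_b = π·24²/4 = 452.4 mm²; f_rv = 340 × 1000 / (5 × 452.4) = 150.3 MPa.
F'_nt = 1.3 F_nt − (F_nt / φF_nv) f_rv = 1.3·620 − (620/(0.75·469))·150.3 = 541.1 MPa, capped at F_nt → F'_nt = 541.1 MPa.
R_n = F'_nt · A_b · n = 541.1 × 452.4 × 5 / 1000 = 1224 kN.
Design strength φR_n = 0.75 × 1224 = 918 kN.

918 kN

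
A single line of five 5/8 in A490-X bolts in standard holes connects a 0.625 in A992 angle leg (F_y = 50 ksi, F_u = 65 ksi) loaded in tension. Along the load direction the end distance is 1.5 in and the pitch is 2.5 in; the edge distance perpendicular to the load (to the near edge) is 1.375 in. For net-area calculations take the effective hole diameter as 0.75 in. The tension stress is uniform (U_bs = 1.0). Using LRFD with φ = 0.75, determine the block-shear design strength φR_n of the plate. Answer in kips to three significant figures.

Shear plane L_v = 1.5 + 4·2.5 = 11.5 in; A_gv = 11.5 × 0.625 = 7.188 in².
A_nv = (11.5 − 4.5·0.75) × 0.625 = 5.078 in².
A_nt = (1.375 − 0.5·0.75) × 0.625 = 0.625 in².
0.6 F_u A_nv = 198 kips; 0.6 F_y A_gv = 215.6 kips → shear rupture governs the shear term.
R_n = 198 + 1.0 × 65 × 0.625 = 238.7 kips.
Design strength φR_n = 0.75 × 238.7 = 179 kips.

179 kips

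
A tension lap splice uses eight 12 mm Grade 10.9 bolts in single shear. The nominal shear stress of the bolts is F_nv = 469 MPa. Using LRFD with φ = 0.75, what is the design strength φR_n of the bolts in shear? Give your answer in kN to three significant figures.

318 kN

A_b = π × 12² / 4 = 113.1 mm².
R_n = F_nv · A_b · n · n_s = 469 × 113.1 × 8 × 1 / 1000 = 424.3 kN.
Design strength φR_n = 0.75 × 424.3 = 318 kN.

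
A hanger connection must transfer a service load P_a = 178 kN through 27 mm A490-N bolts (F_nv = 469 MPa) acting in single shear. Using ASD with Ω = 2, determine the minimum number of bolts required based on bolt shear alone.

A_b = π·27²/4 = 572.6 mm².
Per-bolt allowable strength R_n/Ω = 469 × 572.6 × 1 / 1000 / 2 = 134.3 kN.
n ≥ 178 / 134.3 = 1.326 → use 2 bolts.

2 bolts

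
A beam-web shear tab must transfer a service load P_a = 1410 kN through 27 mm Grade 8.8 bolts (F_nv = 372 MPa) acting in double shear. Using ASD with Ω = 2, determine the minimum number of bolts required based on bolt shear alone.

7 bolts

A_b = π·27²/4 = 572.6 mm².
Per-bolt allowable strength R_n/Ω = 372 × 572.6 × 2 / 1000 / 2 = 213 kN.
n ≥ 1410 / 213 = 6.62 → use 7 bolts.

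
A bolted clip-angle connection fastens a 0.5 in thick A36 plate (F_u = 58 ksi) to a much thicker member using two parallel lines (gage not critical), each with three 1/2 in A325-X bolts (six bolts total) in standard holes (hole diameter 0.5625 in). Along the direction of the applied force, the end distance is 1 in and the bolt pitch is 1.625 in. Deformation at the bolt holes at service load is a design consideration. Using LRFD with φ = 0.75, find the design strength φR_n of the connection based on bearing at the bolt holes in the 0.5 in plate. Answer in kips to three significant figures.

142 kips

Per bolt r_n = 1.2 l_c t F_u ≤ 2.4 d t F_u; upper limit = 2.4 × 0.5 × 0.5 × 58 = 34.8 kips.
Edge bolt: l_c = 1 − 0.5625/2 = 0.7188 in → 1.2 × 0.7188 × 0.5 × 58 = 25.01 → r_n = 25.01 kips.
Interior bolts: l_c = 1.625 − 0.5625 = 1.062 in → 1.2 × 1.062 × 0.5 × 58 = 36.97 → r_n = 34.8 kips.
R_n = 2 × 25.01 + 4 × 34.8 = 189.2 kips.
Design strength φR_n = 0.75 × 189.2 = 142 kips.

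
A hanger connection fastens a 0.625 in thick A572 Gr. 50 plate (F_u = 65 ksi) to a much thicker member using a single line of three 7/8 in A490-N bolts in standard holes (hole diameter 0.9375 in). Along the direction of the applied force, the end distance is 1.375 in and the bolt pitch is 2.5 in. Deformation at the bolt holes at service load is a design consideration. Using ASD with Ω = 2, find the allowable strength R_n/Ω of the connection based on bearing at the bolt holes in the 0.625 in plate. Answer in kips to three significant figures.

Per bolt r_n = 1.2 l_c t F_u ≤ 2.4 d t F_u; upper limit = 2.4 × 0.875 × 0.625 × 65 = 85.31 kips.
Edge bolt: l_c = 1.375 − 0.9375/2 = 0.9062 in → 1.2 × 0.9062 × 0.625 × 65 = 44.18 → r_n = 44.18 kips.
Interior bolts: l_c = 2.5 − 0.9375 = 1.562 in → 1.2 × 1.562 × 0.625 × 65 = 76.17 → r_n = 76.17 kips.
R_n = 1 × 44.18 + 2 × 76.17 = 196.5 kips.
Allowable strength R_n/Ω = 196.5 / 2 = 98.3 kips.

98.3 kips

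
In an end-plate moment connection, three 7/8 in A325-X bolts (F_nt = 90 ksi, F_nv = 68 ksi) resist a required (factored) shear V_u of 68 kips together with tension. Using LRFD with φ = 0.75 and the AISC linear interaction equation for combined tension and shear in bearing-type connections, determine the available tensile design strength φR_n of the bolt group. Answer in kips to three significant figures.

68.3 kips

A_b = π·0.875²/4 = 0.6013 in²; f_rv = 68 / (3 × 0.6013) = 37.69 ksi.
F'_nt = 1.3 F_nt − (F_nt / φF_nv) f_rv = 1.3·90 − (90/(0.75·68))·37.69 = 50.48 ksi, capped at F_nt → F'_nt = 50.48 ksi.
R_n = F'_nt · A_b · n = 50.48 × 0.6013 × 3 = 91.06 kips.
Design strength φR_n = 0.75 × 91.06 = 68.3 kips.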